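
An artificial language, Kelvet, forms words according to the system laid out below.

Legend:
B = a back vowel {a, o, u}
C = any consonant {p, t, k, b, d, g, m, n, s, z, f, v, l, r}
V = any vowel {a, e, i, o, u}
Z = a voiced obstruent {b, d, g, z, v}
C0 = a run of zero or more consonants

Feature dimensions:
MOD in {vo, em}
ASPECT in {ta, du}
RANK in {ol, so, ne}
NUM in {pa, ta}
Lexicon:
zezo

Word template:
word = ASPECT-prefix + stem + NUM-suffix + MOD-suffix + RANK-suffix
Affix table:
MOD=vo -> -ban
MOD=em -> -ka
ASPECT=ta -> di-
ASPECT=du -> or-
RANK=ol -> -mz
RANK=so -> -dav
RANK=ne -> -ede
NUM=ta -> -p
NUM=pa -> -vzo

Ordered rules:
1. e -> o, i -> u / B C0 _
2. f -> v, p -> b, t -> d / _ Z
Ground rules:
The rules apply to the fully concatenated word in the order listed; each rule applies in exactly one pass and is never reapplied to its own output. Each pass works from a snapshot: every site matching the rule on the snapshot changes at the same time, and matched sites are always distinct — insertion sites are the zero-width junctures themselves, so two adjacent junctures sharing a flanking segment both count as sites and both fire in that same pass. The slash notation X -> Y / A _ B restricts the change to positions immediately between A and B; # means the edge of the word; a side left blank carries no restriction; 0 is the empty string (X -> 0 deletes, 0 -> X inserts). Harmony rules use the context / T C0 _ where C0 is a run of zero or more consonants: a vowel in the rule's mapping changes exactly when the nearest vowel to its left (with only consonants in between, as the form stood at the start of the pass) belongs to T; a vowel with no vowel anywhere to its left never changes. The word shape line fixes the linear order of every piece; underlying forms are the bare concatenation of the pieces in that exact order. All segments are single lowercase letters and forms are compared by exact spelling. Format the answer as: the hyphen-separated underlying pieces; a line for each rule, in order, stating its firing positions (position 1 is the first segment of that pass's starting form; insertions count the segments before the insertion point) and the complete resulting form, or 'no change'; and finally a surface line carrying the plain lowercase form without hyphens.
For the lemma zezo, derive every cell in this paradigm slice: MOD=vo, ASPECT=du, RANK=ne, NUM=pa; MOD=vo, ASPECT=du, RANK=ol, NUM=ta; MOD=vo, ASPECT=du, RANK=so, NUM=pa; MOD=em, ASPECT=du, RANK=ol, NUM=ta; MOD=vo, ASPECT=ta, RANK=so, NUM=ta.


cell MOD=vo, ASPECT=du, RANK=ne, NUM=pa:
underlying: or-zezo-vzo-ban-ede
1. e -> o, i -> u / B C0 _: fires at position(s) 4, 13: orzozovzobanode
2. f -> v, p -> b, t -> d / _ Z: no change
surface: orzozovzobanode

cell MOD=vo, ASPECT=du, RANK=ol, NUM=ta:
underlying: or-zezo-p-ban-mz
1. e -> o, i -> u / B C0 _: fires at position(s) 4: orzozopbanmz
2. f -> v, p -> b, t -> d / _ Z: fires at position(s) 7: orzozobbanmz
surface: orzozobbanmz

cell MOD=vo, ASPECT=du, RANK=so, NUM=pa:
underlying: or-zezo-vzo-ban-dav
1. e -> o, i -> u / B C0 _: fires at position(s) 4: orzozovzobandav
2. f -> v, p -> b, t -> d / _ Z: no change
surface: orzozovzobandav

cell MOD=em, ASPECT=du, RANK=ol, NUM=ta:
underlying: or-zezo-p-ka-mz
1. e -> o, i -> u / B C0 _: fires at position(s) 4: orzozopkamz
2. f -> v, p -> b, t -> d / _ Z: no change
surface: orzozopkamz

cell MOD=vo, ASPECT=ta, RANK=so, NUM=ta:
underlying: di-zezo-p-ban-dav
1. e -> o, i -> u / B C0 _: no change
2. f -> v, p -> b, t -> d / _ Z: fires at position(s) 7: dizezobbandav
surface: dizezobbandav


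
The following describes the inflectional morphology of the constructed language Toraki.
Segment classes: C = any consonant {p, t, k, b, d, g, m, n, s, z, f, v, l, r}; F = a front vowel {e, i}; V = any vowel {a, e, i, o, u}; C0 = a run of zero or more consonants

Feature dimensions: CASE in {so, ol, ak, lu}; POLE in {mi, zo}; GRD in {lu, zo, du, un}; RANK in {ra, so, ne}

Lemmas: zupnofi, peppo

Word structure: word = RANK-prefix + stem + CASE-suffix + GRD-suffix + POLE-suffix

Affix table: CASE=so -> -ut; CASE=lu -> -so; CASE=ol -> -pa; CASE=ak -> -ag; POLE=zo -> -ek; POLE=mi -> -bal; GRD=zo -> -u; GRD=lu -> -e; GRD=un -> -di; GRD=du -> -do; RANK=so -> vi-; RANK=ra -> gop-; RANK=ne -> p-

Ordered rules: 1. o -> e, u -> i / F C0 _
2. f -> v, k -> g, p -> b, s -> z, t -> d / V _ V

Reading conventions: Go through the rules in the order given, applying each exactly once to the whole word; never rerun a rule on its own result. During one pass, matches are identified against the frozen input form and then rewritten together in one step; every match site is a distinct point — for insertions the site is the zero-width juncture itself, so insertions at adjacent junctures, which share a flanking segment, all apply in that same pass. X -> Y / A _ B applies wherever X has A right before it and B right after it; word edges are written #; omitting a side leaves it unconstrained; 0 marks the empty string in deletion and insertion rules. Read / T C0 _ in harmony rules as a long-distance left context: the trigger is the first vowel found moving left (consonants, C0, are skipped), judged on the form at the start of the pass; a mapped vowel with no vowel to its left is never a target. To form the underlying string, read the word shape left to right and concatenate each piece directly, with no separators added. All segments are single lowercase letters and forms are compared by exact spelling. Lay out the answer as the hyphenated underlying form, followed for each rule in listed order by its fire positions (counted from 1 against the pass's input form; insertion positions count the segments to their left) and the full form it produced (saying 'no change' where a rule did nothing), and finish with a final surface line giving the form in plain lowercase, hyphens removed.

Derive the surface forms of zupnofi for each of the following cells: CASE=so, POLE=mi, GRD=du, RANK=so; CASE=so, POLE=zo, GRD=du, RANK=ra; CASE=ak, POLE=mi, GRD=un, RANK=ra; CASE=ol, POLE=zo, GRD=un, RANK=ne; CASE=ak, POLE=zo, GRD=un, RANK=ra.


cell CASE=so, POLE=mi, GRD=du, RANK=so:
underlying: vi-zupnofi-ut-do-bal
1. o -> e, u -> i / F C0 _: fires at position(s) 4, 10: vizipnofiitdobal
2. f -> v, k -> g, p -> b, s -> z, t -> d / V _ V: fires at position(s) 8: vizipnoviitdobal
surface: vizipnoviitdobal

cell CASE=so, POLE=zo, GRD=du, RANK=ra:
underlying: gop-zupnofi-ut-do-ek
1. o -> e, u -> i / F C0 _: fires at position(s) 11: gopzupnofiitdoek
2. f -> v, k -> g, p -> b, s -> z, t -> d / V _ V: fires at position(s) 9: gopzupnoviitdoek
surface: gopzupnoviitdoek

cell CASE=ak, POLE=mi, GRD=un, RANK=ra:
underlying: gop-zupnofi-ag-di-bal
1. o -> e, u -> i / F C0 _: no change
2. f -> v, k -> g, p -> b, s -> z, t -> d / V _ V: fires at position(s) 9: gopzupnoviagdibal
surface: gopzupnoviagdibal

cell CASE=ol, POLE=zo, GRD=un, RANK=ne:
underlying: p-zupnofi-pa-di-ek
1. o -> e, u -> i / F C0 _: no change
2. f -> v, k -> g, p -> b, s -> z, t -> d / V _ V: fires at position(s) 7, 9: pzupnovibadiek
surface: pzupnovibadiek

cell CASE=ak, POLE=zo, GRD=un, RANK=ra:
underlying: gop-zupnofi-ag-di-ek
1. o -> e, u -> i / F C0 _: no change
2. f -> v, k -> g, p -> b, s -> z, t -> d / V _ V: fires at position(s) 9: gopzupnoviagdiek
surface: gopzupnoviagdiek


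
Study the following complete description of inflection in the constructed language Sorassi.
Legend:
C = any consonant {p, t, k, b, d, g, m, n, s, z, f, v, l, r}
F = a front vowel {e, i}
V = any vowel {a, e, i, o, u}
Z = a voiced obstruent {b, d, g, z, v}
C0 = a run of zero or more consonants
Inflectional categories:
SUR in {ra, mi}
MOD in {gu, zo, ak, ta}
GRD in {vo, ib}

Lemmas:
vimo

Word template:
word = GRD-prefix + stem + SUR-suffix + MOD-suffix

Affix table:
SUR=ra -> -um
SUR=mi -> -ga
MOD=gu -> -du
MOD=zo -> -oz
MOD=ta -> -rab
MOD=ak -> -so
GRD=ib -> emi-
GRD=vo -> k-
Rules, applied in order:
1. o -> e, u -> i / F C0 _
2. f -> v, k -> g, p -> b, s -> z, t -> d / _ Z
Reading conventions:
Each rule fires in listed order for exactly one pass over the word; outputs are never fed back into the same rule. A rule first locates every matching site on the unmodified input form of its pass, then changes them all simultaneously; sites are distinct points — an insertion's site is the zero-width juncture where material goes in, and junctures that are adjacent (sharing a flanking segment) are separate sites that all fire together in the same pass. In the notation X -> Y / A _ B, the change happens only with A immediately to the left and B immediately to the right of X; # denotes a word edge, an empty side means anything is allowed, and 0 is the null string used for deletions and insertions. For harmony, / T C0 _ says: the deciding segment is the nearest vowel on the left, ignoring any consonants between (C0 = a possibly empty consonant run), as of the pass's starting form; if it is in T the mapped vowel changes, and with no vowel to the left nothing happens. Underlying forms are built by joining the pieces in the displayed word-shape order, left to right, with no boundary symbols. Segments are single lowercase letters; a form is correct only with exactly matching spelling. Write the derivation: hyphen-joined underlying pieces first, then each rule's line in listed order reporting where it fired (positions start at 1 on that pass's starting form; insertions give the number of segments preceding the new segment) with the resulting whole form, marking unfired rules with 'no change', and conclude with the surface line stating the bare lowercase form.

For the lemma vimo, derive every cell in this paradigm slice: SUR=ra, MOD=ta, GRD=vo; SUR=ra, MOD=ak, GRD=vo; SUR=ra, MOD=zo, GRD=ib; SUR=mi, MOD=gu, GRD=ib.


cell SUR=ra, MOD=ta, GRD=vo:
underlying: k-vimo-um-rab
1. o -> e, u -> i / F C0 _: fires at position(s) 5: kvimeumrab
2. f -> v, k -> g, p -> b, s -> z, t -> d / _ Z: fires at position(s) 1: gvimeumrab
surface: gvimeumrab

cell SUR=ra, MOD=ak, GRD=vo:
underlying: k-vimo-um-so
1. o -> e, u -> i / F C0 _: fires at position(s) 5: kvimeumso
2. f -> v, k -> g, p -> b, s -> z, t -> d / _ Z: fires at position(s) 1: gvimeumso
surface: gvimeumso

cell SUR=ra, MOD=zo, GRD=ib:
underlying: emi-vimo-um-oz
1. o -> e, u -> i / F C0 _: fires at position(s) 7: emivimeumoz
2. f -> v, k -> g, p -> b, s -> z, t -> d / _ Z: no change
surface: emivimeumoz

cell SUR=mi, MOD=gu, GRD=ib:
underlying: emi-vimo-ga-du
1. o -> e, u -> i / F C0 _: fires at position(s) 7: emivimegadu
2. f -> v, k -> g, p -> b, s -> z, t -> d / _ Z: no change
surface: emivimegadu


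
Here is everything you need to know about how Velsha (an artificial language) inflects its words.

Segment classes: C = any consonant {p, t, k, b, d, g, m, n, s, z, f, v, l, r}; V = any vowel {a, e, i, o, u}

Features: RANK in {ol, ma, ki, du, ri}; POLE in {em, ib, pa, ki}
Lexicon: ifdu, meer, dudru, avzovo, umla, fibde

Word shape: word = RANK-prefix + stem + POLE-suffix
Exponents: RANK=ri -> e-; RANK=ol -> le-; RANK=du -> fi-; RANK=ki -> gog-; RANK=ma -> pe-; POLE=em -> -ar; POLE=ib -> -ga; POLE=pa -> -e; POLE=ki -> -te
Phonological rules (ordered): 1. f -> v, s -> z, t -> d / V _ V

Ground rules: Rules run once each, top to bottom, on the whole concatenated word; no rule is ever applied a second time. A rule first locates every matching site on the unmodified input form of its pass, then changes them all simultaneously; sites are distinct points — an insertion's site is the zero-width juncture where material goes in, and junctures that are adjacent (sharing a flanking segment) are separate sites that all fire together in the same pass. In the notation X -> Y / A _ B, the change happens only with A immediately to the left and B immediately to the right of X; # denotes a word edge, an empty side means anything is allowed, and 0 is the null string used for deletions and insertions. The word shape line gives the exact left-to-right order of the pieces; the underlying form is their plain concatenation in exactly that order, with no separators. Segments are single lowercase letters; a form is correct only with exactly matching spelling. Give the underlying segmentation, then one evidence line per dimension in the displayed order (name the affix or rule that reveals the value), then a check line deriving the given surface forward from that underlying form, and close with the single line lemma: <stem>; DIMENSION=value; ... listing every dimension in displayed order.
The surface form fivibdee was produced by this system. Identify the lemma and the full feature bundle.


underlying: fi-fibde-e
RANK=du - signalled by the affix fi-
POLE=pa - signalled by the affix -e
check: fifibdee -> fivibdee
lemma: fibde; RANK=du; POLE=pa


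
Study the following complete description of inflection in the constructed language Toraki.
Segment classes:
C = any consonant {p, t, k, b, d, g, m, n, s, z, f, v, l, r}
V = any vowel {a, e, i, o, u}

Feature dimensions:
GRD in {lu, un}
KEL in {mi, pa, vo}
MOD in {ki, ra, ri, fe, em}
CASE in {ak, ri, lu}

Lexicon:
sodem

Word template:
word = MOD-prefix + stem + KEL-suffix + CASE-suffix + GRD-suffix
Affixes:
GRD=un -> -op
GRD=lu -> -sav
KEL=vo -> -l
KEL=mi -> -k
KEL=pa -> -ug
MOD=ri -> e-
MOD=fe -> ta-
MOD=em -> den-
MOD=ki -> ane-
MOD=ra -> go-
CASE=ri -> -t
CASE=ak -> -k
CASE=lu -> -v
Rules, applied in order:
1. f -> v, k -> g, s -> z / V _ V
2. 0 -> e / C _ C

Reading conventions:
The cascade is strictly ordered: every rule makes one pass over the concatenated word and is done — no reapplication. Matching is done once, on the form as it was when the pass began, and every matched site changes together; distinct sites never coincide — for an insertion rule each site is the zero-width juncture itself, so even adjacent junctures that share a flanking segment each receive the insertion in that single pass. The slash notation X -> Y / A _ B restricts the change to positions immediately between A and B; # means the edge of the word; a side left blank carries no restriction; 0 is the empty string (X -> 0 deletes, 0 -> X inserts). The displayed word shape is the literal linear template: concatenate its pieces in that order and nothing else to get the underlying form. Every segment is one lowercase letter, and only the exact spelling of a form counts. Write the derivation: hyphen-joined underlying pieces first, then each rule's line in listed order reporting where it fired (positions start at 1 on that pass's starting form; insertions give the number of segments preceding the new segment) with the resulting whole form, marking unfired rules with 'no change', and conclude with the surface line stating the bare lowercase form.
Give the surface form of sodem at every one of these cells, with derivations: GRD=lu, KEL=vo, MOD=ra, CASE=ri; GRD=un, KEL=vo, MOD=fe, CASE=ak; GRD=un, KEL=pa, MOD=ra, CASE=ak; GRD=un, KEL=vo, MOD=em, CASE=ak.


cell GRD=lu, KEL=vo, MOD=ra, CASE=ri:
underlying: go-sodem-l-t-sav
1. f -> v, k -> g, s -> z / V _ V: fires at position(s) 3: gozodemltsav
2. 0 -> e / C _ C: inserts after position(s) 7, 8, 9: gozodemeletesav
surface: gozodemeletesav

cell GRD=un, KEL=vo, MOD=fe, CASE=ak:
underlying: ta-sodem-l-k-op
1. f -> v, k -> g, s -> z / V _ V: fires at position(s) 3: tazodemlkop
2. 0 -> e / C _ C: inserts after position(s) 7, 8: tazodemelekop
surface: tazodemelekop

cell GRD=un, KEL=pa, MOD=ra, CASE=ak:
underlying: go-sodem-ug-k-op
1. f -> v, k -> g, s -> z / V _ V: fires at position(s) 3: gozodemugkop
2. 0 -> e / C _ C: inserts after position(s) 9: gozodemugekop
surface: gozodemugekop

cell GRD=un, KEL=vo, MOD=em, CASE=ak:
underlying: den-sodem-l-k-op
1. f -> v, k -> g, s -> z / V _ V: no change
2. 0 -> e / C _ C: inserts after position(s) 3, 8, 9: denesodemelekop
surface: denesodemelekop


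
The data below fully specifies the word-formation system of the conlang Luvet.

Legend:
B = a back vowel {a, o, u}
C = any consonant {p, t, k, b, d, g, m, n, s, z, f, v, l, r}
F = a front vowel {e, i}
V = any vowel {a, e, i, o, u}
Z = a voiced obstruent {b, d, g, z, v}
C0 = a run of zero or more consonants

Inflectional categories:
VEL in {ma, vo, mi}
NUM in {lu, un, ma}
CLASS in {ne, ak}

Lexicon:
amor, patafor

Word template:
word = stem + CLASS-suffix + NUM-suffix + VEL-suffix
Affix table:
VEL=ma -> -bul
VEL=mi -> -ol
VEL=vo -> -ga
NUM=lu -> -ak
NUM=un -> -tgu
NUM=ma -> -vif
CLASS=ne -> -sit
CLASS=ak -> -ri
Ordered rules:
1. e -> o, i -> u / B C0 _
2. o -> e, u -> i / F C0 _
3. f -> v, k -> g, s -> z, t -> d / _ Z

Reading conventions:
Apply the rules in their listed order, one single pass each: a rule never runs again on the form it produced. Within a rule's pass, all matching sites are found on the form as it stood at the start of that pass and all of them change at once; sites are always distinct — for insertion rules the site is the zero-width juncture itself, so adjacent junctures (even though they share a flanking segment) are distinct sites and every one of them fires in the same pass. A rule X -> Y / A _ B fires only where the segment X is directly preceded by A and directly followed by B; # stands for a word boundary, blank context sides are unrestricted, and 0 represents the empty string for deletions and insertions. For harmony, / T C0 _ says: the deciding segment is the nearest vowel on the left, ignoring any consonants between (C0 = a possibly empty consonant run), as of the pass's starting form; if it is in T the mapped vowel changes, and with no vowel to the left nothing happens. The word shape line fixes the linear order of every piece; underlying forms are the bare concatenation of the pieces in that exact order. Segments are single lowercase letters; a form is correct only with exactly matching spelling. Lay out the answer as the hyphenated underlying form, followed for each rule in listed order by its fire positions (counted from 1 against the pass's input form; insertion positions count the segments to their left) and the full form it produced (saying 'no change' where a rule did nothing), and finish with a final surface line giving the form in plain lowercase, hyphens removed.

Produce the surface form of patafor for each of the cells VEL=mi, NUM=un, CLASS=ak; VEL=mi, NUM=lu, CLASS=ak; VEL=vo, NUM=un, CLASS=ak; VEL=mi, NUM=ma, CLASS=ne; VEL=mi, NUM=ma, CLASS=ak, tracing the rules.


cell VEL=mi, NUM=un, CLASS=ak:
underlying: patafor-ri-tgu-ol
1. e -> o, i -> u / B C0 _: fires at position(s) 9: pataforrutguol
2. o -> e, u -> i / F C0 _: no change
3. f -> v, k -> g, s -> z, t -> d / _ Z: fires at position(s) 10: pataforrudguol
surface: pataforrudguol

cell VEL=mi, NUM=lu, CLASS=ak:
underlying: patafor-ri-ak-ol
1. e -> o, i -> u / B C0 _: fires at position(s) 9: pataforruakol
2. o -> e, u -> i / F C0 _: no change
3. f -> v, k -> g, s -> z, t -> d / _ Z: no change
surface: pataforruakol

cell VEL=vo, NUM=un, CLASS=ak:
underlying: patafor-ri-tgu-ga
1. e -> o, i -> u / B C0 _: fires at position(s) 9: pataforrutguga
2. o -> e, u -> i / F C0 _: no change
3. f -> v, k -> g, s -> z, t -> d / _ Z: fires at position(s) 10: pataforrudguga
surface: pataforrudguga

cell VEL=mi, NUM=ma, CLASS=ne:
underlying: patafor-sit-vif-ol
1. e -> o, i -> u / B C0 _: fires at position(s) 9: pataforsutvifol
2. o -> e, u -> i / F C0 _: fires at position(s) 14: pataforsutvifel
3. f -> v, k -> g, s -> z, t -> d / _ Z: fires at position(s) 10: pataforsudvifel
surface: pataforsudvifel

cell VEL=mi, NUM=ma, CLASS=ak:
underlying: patafor-ri-vif-ol
1. e -> o, i -> u / B C0 _: fires at position(s) 9: pataforruvifol
2. o -> e, u -> i / F C0 _: fires at position(s) 13: pataforruvifel
3. f -> v, k -> g, s -> z, t -> d / _ Z: no change
surface: pataforruvifel


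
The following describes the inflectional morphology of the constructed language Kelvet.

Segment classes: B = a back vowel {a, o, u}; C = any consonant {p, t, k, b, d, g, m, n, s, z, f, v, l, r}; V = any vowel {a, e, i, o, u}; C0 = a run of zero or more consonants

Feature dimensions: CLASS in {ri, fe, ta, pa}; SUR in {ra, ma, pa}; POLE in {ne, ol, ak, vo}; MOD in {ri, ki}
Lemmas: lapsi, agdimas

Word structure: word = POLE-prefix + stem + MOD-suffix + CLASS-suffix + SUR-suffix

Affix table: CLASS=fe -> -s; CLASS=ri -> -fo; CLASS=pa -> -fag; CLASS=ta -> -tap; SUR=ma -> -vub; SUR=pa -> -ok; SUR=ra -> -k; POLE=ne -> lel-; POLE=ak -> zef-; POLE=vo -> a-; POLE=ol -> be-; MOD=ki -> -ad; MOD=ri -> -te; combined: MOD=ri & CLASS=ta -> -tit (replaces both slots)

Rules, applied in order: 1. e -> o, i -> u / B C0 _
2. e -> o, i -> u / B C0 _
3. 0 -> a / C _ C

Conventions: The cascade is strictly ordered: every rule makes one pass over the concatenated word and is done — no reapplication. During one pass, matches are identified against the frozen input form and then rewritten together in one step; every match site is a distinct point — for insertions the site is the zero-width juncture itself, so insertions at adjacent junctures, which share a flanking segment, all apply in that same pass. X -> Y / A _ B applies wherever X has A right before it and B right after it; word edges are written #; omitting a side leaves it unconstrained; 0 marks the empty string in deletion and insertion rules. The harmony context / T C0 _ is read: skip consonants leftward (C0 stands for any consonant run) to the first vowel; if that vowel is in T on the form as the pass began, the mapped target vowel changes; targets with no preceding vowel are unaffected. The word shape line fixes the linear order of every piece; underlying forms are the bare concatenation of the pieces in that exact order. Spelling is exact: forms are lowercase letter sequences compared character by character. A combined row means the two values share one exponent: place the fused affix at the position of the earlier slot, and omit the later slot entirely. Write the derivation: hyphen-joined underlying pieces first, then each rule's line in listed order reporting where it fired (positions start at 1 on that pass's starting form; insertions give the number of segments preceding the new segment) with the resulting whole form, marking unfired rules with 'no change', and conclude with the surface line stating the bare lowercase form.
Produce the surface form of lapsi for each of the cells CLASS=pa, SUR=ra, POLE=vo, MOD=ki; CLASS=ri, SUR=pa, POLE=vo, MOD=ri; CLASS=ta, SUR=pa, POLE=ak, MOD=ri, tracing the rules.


cell CLASS=pa, SUR=ra, POLE=vo, MOD=ki:
underlying: a-lapsi-ad-fag-k
1. e -> o, i -> u / B C0 _: fires at position(s) 6: alapsuadfagk
2. e -> o, i -> u / B C0 _: no change
3. 0 -> a / C _ C: inserts after position(s) 4, 8, 11: alapasuadafagak
surface: alapasuadafagak

cell CLASS=ri, SUR=pa, POLE=vo, MOD=ri:
underlying: a-lapsi-te-fo-ok
1. e -> o, i -> u / B C0 _: fires at position(s) 6: alapsutefook
2. e -> o, i -> u / B C0 _: fires at position(s) 8: alapsutofook
3. 0 -> a / C _ C: inserts after position(s) 4: alapasutofook
surface: alapasutofook

cell CLASS=ta, SUR=pa, POLE=ak, MOD=ri:
underlying: zef-lapsi-tit-ok
1. e -> o, i -> u / B C0 _: fires at position(s) 8: zeflapsutitok
2. e -> o, i -> u / B C0 _: fires at position(s) 10: zeflapsututok
3. 0 -> a / C _ C: inserts after position(s) 3, 6: zefalapasututok
surface: zefalapasututok


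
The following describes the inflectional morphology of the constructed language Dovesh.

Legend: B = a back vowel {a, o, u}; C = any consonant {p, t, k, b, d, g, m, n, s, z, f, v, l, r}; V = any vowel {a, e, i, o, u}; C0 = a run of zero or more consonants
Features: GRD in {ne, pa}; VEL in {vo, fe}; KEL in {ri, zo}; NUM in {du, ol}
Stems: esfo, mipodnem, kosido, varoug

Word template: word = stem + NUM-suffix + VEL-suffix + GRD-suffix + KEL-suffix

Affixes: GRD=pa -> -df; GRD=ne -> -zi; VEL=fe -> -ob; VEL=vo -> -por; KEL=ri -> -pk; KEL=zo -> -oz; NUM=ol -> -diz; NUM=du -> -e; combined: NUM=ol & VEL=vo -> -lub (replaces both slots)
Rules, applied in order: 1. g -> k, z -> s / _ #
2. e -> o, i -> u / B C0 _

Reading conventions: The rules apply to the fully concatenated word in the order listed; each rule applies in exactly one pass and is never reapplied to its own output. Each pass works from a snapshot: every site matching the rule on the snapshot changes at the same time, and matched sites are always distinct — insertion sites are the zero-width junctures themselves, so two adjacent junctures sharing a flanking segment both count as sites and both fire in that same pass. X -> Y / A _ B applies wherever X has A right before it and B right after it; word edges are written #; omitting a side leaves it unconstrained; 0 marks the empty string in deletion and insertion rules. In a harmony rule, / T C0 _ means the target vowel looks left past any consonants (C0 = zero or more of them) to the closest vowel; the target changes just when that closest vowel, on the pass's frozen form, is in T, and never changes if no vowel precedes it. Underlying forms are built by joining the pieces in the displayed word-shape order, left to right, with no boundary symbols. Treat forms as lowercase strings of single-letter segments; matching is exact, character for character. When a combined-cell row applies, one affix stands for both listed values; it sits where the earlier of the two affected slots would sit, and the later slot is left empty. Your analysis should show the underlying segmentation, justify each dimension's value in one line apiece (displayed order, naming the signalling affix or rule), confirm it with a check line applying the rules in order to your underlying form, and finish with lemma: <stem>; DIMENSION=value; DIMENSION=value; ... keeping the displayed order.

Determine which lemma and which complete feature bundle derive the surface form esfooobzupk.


underlying: esfo-e-ob-zi-pk
GRD=ne - signalled by the affix -zi
VEL=fe - signalled by the affix -ob
KEL=ri - signalled by the affix -pk
NUM=du - signalled by the affix -e
check: esfoeobzipk -> esfoeobzipk -> esfooobzupk
lemma: esfo; GRD=ne; VEL=fe; KEL=ri; NUM=du


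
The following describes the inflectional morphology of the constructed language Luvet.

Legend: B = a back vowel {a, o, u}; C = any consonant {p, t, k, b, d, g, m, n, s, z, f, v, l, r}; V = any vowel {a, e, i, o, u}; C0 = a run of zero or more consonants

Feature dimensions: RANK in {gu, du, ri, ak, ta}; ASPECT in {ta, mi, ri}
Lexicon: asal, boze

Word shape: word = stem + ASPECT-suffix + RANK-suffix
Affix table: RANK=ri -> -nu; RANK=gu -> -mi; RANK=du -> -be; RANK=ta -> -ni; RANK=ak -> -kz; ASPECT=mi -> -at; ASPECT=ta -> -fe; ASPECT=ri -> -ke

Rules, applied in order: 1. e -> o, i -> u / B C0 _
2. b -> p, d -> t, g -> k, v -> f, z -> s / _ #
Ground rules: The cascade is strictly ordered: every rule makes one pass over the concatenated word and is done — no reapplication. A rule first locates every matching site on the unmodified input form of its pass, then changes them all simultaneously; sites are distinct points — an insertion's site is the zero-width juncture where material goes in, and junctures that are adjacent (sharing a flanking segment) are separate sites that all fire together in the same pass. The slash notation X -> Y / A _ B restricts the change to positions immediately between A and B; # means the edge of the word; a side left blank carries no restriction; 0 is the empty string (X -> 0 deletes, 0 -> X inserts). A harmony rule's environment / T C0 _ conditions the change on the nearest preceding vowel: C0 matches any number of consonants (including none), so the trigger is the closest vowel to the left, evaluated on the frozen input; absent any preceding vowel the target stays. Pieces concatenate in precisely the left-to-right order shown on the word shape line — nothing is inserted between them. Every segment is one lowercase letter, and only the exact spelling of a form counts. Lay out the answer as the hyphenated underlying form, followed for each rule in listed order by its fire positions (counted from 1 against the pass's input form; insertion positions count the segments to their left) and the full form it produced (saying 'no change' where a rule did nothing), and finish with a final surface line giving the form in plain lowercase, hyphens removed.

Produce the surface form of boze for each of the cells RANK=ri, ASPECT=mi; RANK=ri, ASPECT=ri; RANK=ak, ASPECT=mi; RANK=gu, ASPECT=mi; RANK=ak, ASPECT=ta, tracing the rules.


cell RANK=ri, ASPECT=mi:
underlying: boze-at-nu
1. e -> o, i -> u / B C0 _: fires at position(s) 4: bozoatnu
2. b -> p, d -> t, g -> k, v -> f, z -> s / _ #: no change
surface: bozoatnu

cell RANK=ri, ASPECT=ri:
underlying: boze-ke-nu
1. e -> o, i -> u / B C0 _: fires at position(s) 4: bozokenu
2. b -> p, d -> t, g -> k, v -> f, z -> s / _ #: no change
surface: bozokenu

cell RANK=ak, ASPECT=mi:
underlying: boze-at-kz
1. e -> o, i -> u / B C0 _: fires at position(s) 4: bozoatkz
2. b -> p, d -> t, g -> k, v -> f, z -> s / _ #: fires at position(s) 8: bozoatks
surface: bozoatks

cell RANK=gu, ASPECT=mi:
underlying: boze-at-mi
1. e -> o, i -> u / B C0 _: fires at position(s) 4, 8: bozoatmu
2. b -> p, d -> t, g -> k, v -> f, z -> s / _ #: no change
surface: bozoatmu

cell RANK=ak, ASPECT=ta:
underlying: boze-fe-kz
1. e -> o, i -> u / B C0 _: fires at position(s) 4: bozofekz
2. b -> p, d -> t, g -> k, v -> f, z -> s / _ #: fires at position(s) 8: bozofeks
surface: bozofeks


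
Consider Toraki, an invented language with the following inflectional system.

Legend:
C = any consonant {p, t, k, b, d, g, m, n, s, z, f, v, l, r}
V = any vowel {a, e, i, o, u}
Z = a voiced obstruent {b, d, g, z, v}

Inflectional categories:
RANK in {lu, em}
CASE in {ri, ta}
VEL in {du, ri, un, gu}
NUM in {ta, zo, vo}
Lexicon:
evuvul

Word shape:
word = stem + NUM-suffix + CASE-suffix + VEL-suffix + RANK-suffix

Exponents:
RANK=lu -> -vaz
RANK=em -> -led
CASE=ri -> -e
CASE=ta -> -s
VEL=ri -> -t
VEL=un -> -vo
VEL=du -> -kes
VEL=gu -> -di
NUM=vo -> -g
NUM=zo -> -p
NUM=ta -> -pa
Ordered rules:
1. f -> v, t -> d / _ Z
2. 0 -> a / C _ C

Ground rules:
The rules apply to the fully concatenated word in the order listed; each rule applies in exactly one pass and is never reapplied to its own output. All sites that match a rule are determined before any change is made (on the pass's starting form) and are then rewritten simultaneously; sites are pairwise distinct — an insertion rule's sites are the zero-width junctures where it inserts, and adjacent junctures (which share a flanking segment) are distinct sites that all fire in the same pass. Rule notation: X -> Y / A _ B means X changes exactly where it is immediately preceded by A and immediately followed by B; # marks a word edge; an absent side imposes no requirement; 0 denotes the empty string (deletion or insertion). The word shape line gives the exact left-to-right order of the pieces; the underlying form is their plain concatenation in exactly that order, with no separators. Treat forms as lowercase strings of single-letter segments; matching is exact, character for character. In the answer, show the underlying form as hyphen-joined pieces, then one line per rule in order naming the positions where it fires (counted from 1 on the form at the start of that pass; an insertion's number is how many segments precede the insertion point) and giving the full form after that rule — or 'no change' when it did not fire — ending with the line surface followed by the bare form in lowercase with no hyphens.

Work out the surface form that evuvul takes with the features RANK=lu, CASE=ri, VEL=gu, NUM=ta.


underlying: evuvul-pa-e-di-vaz
1. f -> v, t -> d / _ Z: no change
2. 0 -> a / C _ C: inserts after position(s) 6: evuvulapaedivaz
surface: evuvulapaedivaz


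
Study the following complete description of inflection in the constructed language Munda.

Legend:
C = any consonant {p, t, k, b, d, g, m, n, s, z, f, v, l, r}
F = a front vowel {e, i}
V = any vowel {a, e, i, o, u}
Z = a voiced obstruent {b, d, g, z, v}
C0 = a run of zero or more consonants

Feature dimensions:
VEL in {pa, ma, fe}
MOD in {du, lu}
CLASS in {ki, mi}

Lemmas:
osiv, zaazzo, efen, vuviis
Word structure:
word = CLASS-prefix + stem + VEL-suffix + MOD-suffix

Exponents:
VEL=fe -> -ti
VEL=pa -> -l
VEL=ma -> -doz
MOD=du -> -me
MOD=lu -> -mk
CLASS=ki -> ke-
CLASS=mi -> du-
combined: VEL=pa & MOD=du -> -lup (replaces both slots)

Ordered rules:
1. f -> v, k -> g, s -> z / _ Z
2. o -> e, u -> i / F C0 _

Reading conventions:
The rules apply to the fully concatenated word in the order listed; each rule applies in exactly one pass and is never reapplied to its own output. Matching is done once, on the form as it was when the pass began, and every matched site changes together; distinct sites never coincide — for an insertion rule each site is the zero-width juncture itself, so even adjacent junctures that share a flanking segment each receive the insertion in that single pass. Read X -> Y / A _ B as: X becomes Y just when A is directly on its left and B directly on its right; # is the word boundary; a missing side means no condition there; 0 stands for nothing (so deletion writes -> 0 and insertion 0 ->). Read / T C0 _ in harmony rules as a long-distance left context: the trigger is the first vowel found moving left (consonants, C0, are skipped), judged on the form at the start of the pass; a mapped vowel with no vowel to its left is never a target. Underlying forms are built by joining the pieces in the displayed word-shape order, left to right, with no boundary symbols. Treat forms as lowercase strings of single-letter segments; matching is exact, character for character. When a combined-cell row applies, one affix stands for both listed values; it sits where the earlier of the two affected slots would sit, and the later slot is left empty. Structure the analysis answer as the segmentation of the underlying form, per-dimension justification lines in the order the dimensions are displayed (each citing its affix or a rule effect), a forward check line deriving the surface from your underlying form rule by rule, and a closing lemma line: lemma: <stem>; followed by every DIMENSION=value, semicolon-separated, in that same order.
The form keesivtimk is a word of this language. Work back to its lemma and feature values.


underlying: ke-osiv-ti-mk
VEL=fe - signalled by the affix -ti
MOD=lu - signalled by the affix -mk
CLASS=ki - signalled by the affix ke-
check: keosivtimk -> keosivtimk -> keesivtimk
lemma: osiv; VEL=fe; MOD=lu; CLASS=ki


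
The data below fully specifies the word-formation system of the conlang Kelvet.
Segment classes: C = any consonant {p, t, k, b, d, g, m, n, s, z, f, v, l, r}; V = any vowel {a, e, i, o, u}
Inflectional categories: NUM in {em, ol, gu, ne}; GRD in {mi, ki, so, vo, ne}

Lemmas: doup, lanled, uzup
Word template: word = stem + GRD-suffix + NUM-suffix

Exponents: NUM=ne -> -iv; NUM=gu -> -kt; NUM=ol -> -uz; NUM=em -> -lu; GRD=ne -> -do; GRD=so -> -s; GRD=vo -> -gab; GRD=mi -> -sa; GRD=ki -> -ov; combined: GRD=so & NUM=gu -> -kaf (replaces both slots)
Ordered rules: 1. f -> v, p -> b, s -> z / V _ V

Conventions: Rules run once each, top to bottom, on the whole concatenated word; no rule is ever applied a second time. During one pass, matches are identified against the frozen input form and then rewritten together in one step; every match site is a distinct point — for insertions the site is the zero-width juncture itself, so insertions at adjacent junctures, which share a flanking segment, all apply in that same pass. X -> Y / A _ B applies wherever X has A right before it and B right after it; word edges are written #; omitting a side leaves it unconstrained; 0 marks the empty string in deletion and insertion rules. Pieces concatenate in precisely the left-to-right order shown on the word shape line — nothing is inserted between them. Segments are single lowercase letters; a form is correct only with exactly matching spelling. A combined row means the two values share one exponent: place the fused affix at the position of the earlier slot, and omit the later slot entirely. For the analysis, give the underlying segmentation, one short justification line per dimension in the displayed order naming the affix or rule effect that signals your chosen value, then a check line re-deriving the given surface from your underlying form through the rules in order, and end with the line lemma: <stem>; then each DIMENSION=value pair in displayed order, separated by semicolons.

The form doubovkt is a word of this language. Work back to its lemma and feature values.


underlying: doup-ov-kt
NUM=gu - signalled by the affix -kt
GRD=ki - signalled by the affix -ov
check: doupovkt -> doubovkt
lemma: doup; NUM=gu; GRD=ki


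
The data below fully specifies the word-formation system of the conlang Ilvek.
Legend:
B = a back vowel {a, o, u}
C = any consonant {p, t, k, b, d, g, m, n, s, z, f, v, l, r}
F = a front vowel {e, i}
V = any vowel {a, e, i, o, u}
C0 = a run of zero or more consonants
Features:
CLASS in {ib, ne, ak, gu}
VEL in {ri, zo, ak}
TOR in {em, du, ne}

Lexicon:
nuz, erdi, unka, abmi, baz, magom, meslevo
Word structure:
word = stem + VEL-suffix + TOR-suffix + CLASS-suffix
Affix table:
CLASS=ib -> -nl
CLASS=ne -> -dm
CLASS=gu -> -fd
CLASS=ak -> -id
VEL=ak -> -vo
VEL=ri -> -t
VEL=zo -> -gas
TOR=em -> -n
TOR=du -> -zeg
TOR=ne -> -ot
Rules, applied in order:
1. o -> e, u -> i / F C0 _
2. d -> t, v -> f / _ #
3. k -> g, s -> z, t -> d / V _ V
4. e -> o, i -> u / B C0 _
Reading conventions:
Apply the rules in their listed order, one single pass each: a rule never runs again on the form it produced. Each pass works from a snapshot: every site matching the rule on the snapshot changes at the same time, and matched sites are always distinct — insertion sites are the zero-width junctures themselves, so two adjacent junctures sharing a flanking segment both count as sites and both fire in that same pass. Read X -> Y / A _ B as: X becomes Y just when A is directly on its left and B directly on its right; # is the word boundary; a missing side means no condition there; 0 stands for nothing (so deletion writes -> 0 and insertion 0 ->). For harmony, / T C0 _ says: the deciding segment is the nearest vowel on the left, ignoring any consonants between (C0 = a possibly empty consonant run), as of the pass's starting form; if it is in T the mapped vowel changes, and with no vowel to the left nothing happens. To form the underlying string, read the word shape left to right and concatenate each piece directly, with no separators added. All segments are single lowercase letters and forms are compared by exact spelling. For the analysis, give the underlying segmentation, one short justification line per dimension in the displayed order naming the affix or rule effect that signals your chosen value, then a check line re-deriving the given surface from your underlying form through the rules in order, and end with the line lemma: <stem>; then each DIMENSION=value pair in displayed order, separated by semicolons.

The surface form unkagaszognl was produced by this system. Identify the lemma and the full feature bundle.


underlying: unka-gas-zeg-nl
CLASS=ib - signalled by the affix -nl
VEL=zo - signalled by the affix -gas
TOR=du - signalled by the affix -zeg
check: unkagaszegnl -> unkagaszegnl -> unkagaszegnl -> unkagaszegnl -> unkagaszognl
lemma: unka; CLASS=ib; VEL=zo; TOR=du


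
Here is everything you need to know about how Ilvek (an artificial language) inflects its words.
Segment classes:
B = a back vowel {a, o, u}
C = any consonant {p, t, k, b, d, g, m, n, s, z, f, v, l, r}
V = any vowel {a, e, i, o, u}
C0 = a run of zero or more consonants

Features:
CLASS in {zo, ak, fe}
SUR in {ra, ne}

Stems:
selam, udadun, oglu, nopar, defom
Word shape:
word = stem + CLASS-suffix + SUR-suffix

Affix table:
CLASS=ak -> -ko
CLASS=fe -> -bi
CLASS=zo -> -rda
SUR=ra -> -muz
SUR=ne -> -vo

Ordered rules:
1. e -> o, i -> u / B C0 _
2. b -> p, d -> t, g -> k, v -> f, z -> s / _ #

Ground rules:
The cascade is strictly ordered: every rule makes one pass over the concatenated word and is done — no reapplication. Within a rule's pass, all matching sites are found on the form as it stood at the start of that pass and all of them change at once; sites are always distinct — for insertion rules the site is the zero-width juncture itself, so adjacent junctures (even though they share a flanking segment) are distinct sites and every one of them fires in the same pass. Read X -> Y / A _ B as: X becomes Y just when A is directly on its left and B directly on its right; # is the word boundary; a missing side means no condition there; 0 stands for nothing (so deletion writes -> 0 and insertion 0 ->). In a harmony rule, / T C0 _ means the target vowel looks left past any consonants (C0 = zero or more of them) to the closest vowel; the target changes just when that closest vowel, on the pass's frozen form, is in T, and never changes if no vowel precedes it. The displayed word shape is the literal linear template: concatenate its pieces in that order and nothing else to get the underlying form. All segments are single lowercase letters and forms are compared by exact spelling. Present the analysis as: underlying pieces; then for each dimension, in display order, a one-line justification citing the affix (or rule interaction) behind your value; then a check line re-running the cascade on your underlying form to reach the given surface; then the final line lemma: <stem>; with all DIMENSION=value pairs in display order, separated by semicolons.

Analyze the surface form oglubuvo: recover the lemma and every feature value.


underlying: oglu-bi-vo
CLASS=fe - signalled by the affix -bi
SUR=ne - signalled by the affix -vo
check: oglubivo -> oglubuvo -> oglubuvo
lemma: oglu; CLASS=fe; SUR=ne
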